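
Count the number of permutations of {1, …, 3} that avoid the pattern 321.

5

For any fixed pattern of length 3, the pattern-avoiding permutations of [3] number C_3.
C_3 = C(6,3)/4 = 20/4 = 5.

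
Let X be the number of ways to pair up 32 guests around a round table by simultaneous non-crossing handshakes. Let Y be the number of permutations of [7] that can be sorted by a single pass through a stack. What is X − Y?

Non-crossing handshake pairings of 2n people are counted by C_n; 32 people gives n = 16. So X = C_16 = 35357670.
By Knuth's characterisation, the stack-sortable permutations of length 7 are the 231-avoiders, numbering C_7. So Y = C_7 = 429.
X − Y = 35357670 − 429 = 35357241.

35357241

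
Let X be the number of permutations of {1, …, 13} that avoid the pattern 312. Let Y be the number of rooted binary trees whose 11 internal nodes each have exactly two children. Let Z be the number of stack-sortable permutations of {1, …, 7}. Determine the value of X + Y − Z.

801257

For any fixed pattern of length 3, the pattern-avoiding permutations of [13] number C_13. So X = C_13 = 742900.
Full binary trees with n internal nodes are counted by C_n; here n = 11. So Y = C_11 = 58786.
By Knuth's characterisation, the stack-sortable permutations of length 7 are the 231-avoiders, numbering C_7. So Z = C_7 = 429.
X + Y − Z = 742900 + 58786 − 429 = 801257.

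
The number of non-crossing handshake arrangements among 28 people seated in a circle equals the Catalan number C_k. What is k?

14

With 28 = 2·14 people, non-crossing handshake pairings are non-crossing perfect matchings on a circle, counted by C_14.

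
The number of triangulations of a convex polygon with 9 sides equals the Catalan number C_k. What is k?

7

Triangulations of a convex m-gon are counted by C_{m−2}; with m = 9 this is C_7.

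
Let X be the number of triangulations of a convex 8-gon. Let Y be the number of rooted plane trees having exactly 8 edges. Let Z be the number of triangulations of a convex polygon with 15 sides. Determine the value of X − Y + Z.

A convex 8-gon is triangulated into 6 triangles, and the number of such triangulations is the Catalan number C_{8−2} = C_6. So X = C_6 = 132.
Rooted ordered trees with n edges are counted by C_n; here n = 8. So Y = C_8 = 1430.
The number of triangulations of a 15-gon is the Catalan number C_13 (index = sides − 2). So Z = C_13 = 742900.
X − Y + Z = 132 − 1430 + 742900 = 741602.

741602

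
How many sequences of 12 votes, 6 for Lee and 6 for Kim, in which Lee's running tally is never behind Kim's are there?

Ballot sequences with n votes each where one side never trails are Dyck words, counted by C_n; here n = 6.
C_6 = C(12,6)/7 = 924/7 = 132.

132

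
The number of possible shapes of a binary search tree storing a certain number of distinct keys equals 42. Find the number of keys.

Binary search tree shapes on n keys are counted by C_n; 42 = C_5.

5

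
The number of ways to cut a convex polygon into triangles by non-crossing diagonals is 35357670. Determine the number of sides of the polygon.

18

Triangulations of a convex m-gon are counted by C_{m−2}, and C_16 = 35357670.
So m − 2 = 16, giving m = 18 sides.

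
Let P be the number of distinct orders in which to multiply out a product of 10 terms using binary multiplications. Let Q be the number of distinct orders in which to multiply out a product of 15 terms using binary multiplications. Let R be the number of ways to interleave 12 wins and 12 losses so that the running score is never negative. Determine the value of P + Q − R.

Parenthesizations of m factors correspond to full binary trees with m leaves, counted by C_{m−1}; m = 10 gives C_9. So P = C_9 = 4862.
Ways to associate a product of 15 factors correspond to binary trees on 15 leaves, so the count is C_14. So Q = C_14 = 2674440.
Reading a vote for the leader as '(' and for the other as ')' turns such a sequence into a balanced string of 12 pairs, so the count is C_12. So R = C_12 = 208012.
P + Q − R = 4862 + 2674440 − 208012 = 2471290.

2471290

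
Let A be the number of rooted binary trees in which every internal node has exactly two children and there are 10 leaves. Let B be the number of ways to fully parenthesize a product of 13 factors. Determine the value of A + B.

A full binary tree with L leaves has L−1 internal nodes and is counted by C_{L−1}; L = 10 gives C_9. So A = C_9 = 4862.
Bracketing 13 factors into binary products is counted by C_{13−1} = C_12. So B = C_12 = 208012.
A + B = 4862 + 208012 = 212874.

212874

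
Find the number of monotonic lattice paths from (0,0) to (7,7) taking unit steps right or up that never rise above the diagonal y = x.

Monotone paths in an n×n grid that stay weakly below the diagonal are counted by C_n; here n = 7.
C_7 = C_6 · 2(2·6+1)/(6+2) = 132 · 26/8 = 429.

429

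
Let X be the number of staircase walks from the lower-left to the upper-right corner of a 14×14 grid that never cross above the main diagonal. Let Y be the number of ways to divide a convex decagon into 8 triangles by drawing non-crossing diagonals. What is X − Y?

Sub-diagonal monotone paths from (0,0) to (14,14) biject with Dyck paths of semilength 14, giving C_14. So X = C_14 = 2674440.
The number of triangulations of a 10-gon is the Catalan number C_8 (index = sides − 2). So Y = C_8 = 1430.
X − Y = 2674440 − 1430 = 2673010.

2673010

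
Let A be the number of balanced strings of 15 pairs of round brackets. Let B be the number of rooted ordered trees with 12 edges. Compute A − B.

9486833

A balanced arrangement of 15 bracket pairs is a Dyck word of semilength 15, so the count is C_15. So A = C_15 = 9694845.
A rooted plane tree with 12 edges has 13 nodes, and the count is C_12. So B = C_12 = 208012.
A − B = 9694845 − 208012 = 9486833.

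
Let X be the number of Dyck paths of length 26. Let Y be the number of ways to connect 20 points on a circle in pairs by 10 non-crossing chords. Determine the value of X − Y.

726104

Paths of 13 up- and 13 down-steps that never dip below the axis are Dyck paths; their count is C_13. So X = C_13 = 742900.
Non-crossing perfect matchings of 2n points on a circle are counted by C_n; with 20 points, n = 10. So Y = C_10 = 16796.
X − Y = 742900 − 16796 = 726104.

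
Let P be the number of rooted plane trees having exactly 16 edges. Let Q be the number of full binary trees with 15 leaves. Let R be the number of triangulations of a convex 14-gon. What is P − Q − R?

A rooted plane tree with 16 edges has 17 nodes, and the count is C_16. So P = C_16 = 35357670.
A full binary tree with L leaves has L−1 internal nodes and is counted by C_{L−1}; L = 15 gives C_14. So Q = C_14 = 2674440.
A convex 14-gon is triangulated into 12 triangles, and the number of such triangulations is the Catalan number C_{14−2} = C_12. So R = C_12 = 208012.
P − Q − R = 35357670 − 2674440 − 208012 = 32475218.

32475218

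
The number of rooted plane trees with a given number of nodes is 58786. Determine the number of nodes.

Rooted ordered trees on m nodes are counted by C_{m−1}, and C_11 = 58786.
So the index is 11, and the number of nodes is 11 + 1 = 12.

12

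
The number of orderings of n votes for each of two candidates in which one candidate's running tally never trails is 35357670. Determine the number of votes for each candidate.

Such ballot sequences with n votes each are counted by C_n. Since C_16 = 35357670, the index is 16.

16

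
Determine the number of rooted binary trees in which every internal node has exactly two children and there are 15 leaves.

A full binary tree with L leaves has L−1 internal nodes and is counted by C_{L−1}; L = 15 gives C_14.
C_14 = C(28,14)/15 = 40116600/15 = 2674440.

2674440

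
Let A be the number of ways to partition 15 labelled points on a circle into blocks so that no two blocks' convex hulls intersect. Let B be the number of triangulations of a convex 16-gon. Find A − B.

Non-crossing partitions of an n-element set are counted by C_n; here n = 15. So A = C_15 = 9694845.
A convex 16-gon is triangulated into 14 triangles, and the number of such triangulations is the Catalan number C_{16−2} = C_14. So B = C_14 = 2674440.
A − B = 9694845 − 2674440 = 7020405.

7020405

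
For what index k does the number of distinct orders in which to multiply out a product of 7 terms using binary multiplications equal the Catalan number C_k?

Ways to associate a product of 7 factors correspond to binary trees on 7 leaves, so the count is C_6.

6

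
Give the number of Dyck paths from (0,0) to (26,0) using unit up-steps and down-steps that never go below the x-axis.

A Dyck path with 13 up-steps and 13 down-steps has semilength 13, so there are C_13 of them.
C_13 = C_12 · 2(2·12+1)/(12+2) = 208012 · 50/14 = 742900.

742900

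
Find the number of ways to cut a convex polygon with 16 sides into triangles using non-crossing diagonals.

A convex 16-gon is triangulated into 14 triangles, and the number of such triangulations is the Catalan number C_{16−2} = C_14.
C_14 = C(28,14)/15 = 40116600/15 = 2674440.

2674440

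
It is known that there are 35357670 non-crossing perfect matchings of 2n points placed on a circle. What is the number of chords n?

16

Non-crossing pairings of 2n points on a circle are counted by C_n. Since C_16 = 35357670, the index is 16.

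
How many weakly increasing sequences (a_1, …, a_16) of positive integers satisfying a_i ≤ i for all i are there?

35357670

Weakly increasing sequences with a_i ≤ i biject with Dyck paths of semilength 16, so there are C_16.
C_16 = C(32,16)/17 = 601080390/17 = 35357670.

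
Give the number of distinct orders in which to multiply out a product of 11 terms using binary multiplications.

Ways to associate a product of 11 factors correspond to binary trees on 11 leaves, so the count is C_10.
C_10 = C_9 · 2(2·9+1)/(9+2) = 4862 · 38/11 = 16796.

16796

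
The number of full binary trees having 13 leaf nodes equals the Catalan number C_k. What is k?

12

Full binary trees with 13 leaves have 13−1 = 12 internal nodes, so there are C_12 of them.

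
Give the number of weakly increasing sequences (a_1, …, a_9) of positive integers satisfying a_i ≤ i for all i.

Such sub-staircase sequences of length n are counted by C_n; here n = 9.
C_9 = C(18,9)/10 = 48620/10 = 4862.

4862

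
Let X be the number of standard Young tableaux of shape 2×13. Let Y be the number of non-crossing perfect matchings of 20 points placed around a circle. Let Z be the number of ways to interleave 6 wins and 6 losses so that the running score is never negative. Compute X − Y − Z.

725972

Standard Young tableaux of shape 2×n are counted by C_n; here n = 13. So X = C_13 = 742900.
Non-crossing perfect matchings of 2n points on a circle are counted by C_n; with 20 points, n = 10. So Y = C_10 = 16796.
Reading a vote for the leader as '(' and for the other as ')' turns such a sequence into a balanced string of 6 pairs, so the count is C_6. So Z = C_6 = 132.
X − Y − Z = 742900 − 16796 − 132 = 725972.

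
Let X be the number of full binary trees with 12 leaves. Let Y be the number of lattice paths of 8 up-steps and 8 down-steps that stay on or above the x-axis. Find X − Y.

57356

A full binary tree with L leaves has L−1 internal nodes and is counted by C_{L−1}; L = 12 gives C_11. So X = C_11 = 58786.
A Dyck path with 8 up-steps and 8 down-steps has semilength 8, so there are C_8 of them. So Y = C_8 = 1430.
X − Y = 58786 − 1430 = 57356.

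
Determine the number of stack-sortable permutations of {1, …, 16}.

35357670

Stack-sortable permutations are exactly the 231-avoiding ones, counted by C_n; here n = 16.
C_16 = C_15 · 2(2·15+1)/(15+2) = 9694845 · 62/17 = 35357670.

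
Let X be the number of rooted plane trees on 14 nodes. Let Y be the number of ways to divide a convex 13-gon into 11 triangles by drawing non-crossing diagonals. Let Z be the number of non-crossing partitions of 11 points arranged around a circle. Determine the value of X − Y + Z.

742900

A rooted plane tree on 14 nodes has 13 edges, and such trees are counted by C_13. So X = C_13 = 742900.
Triangulations of a convex m-gon are counted by C_{m−2}; with m = 13 this is C_11. So Y = C_11 = 58786.
Non-crossing partitions of an n-element set are counted by C_n; here n = 11. So Z = C_11 = 58786.
X − Y + Z = 742900 − 58786 + 58786 = 742900.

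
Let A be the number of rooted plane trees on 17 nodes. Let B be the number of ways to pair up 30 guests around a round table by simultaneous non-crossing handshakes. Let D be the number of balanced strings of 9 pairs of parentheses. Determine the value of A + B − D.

45047653

A rooted plane tree on 17 nodes has 16 edges, and such trees are counted by C_16. So A = C_16 = 35357670.
Non-crossing handshake pairings of 2n people are counted by C_n; 30 people gives n = 15. So B = C_15 = 9694845.
A balanced arrangement of 9 bracket pairs is a Dyck word of semilength 9, so the count is C_9. So D = C_9 = 4862.
A + B − D = 35357670 + 9694845 − 4862 = 45047653.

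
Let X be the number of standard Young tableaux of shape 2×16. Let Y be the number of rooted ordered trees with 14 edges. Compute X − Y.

By the hook-length formula (or a Dyck-path bijection), SYT of shape 2×16 number C_16. So X = C_16 = 35357670.
Rooted ordered trees with n edges are counted by C_n; here n = 14. So Y = C_14 = 2674440.
X − Y = 35357670 − 2674440 = 32683230.

32683230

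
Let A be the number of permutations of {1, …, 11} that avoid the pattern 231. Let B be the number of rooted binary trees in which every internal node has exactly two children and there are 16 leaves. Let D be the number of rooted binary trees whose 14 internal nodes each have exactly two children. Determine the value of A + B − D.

Permutations of [n] avoiding any single length-3 pattern are counted by C_n; here n = 11. So A = C_11 = 58786.
A full binary tree with L leaves has L−1 internal nodes and is counted by C_{L−1}; L = 16 gives C_15. So B = C_15 = 9694845.
Full binary trees with n internal nodes are counted by C_n; here n = 14. So D = C_14 = 2674440.
A + B − D = 58786 + 9694845 − 2674440 = 7079191.

7079191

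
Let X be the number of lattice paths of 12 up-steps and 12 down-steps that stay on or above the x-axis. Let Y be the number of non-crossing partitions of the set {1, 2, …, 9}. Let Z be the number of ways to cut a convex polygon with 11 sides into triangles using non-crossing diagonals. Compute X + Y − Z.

Dyck paths of semilength n (length 2n) are counted by C_n; here n = 12. So X = C_12 = 208012.
The non-crossing partitions of [9] form a lattice of size C_9. So Y = C_9 = 4862.
The number of triangulations of an 11-gon is the Catalan number C_9 (index = sides − 2). So Z = C_9 = 4862.
X + Y − Z = 208012 + 4862 − 4862 = 208012.

208012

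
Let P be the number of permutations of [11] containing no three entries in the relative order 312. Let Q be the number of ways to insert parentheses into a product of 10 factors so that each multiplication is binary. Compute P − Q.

Permutations of [n] avoiding any single length-3 pattern are counted by C_n; here n = 11. So P = C_11 = 58786.
Parenthesizations of m factors correspond to full binary trees with m leaves, counted by C_{m−1}; m = 10 gives C_9. So Q = C_9 = 4862.
P − Q = 58786 − 4862 = 53924.

53924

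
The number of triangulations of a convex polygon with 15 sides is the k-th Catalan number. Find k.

13

A convex 15-gon is triangulated into 13 triangles, and the number of such triangulations is the Catalan number C_{15−2} = C_13.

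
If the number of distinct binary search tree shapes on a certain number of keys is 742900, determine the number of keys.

13

Binary search tree shapes on n keys are counted by C_n. The Catalan number equal to 742900 is C_13.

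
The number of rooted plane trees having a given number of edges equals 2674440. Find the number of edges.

Rooted ordered trees with n edges are counted by C_n. Since C_14 = 2674440, the index is 14.

14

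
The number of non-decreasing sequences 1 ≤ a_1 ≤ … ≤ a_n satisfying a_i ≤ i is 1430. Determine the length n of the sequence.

8

Such sub-staircase sequences of length n are counted by C_n. Since C_8 = 1430, the index is 8.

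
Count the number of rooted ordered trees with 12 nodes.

Rooted ordered (plane) trees on m nodes have m−1 edges and are counted by C_{m−1}; m = 12 gives C_11.
C_11 = C(22,11)/12 = 705432/12 = 58786.

58786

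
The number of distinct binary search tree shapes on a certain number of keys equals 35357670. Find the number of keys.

Binary search tree shapes on n keys are counted by C_n. Since C_16 = 35357670, the index is 16.

16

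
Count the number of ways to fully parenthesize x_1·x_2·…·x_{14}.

Ways to associate a product of 14 factors correspond to binary trees on 14 leaves, so the count is C_13.
C_13 = C_12 · 2(2·12+1)/(12+2) = 208012 · 50/14 = 742900.

742900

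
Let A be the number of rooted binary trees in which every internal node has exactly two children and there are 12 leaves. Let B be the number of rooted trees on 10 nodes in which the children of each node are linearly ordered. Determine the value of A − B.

53924

A full binary tree with L leaves has L−1 internal nodes and is counted by C_{L−1}; L = 12 gives C_11. So A = C_11 = 58786.
A rooted plane tree on 10 nodes has 9 edges, and such trees are counted by C_9. So B = C_9 = 4862.
A − B = 58786 − 4862 = 53924.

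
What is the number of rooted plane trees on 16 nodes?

9694845

A rooted plane tree on 16 nodes has 15 edges, and such trees are counted by C_15.
C_15 = 9694845.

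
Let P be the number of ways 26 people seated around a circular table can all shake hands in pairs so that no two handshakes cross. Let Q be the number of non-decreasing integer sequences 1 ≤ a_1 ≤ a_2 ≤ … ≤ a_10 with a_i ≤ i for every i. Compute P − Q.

726104

With 26 = 2·13 people, non-crossing handshake pairings are non-crossing perfect matchings on a circle, counted by C_13. So P = C_13 = 742900.
Such sub-staircase sequences of length n are counted by C_n; here n = 10. So Q = C_10 = 16796.
P − Q = 742900 − 16796 = 726104.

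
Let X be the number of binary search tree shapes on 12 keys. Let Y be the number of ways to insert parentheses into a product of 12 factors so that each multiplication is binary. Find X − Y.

Rooted binary trees with 12 nodes (each child slot possibly empty) number C_12. So X = C_12 = 208012.
Ways to associate a product of 12 factors correspond to binary trees on 12 leaves, so the count is C_11. So Y = C_11 = 58786.
X − Y = 208012 − 58786 = 149226.

149226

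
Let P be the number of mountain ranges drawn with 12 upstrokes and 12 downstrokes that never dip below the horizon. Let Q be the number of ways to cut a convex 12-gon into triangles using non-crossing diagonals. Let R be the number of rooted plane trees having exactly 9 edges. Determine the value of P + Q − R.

Paths of 12 up- and 12 down-steps that never dip below the axis are Dyck paths; their count is C_12. So P = C_12 = 208012.
A convex 12-gon is triangulated into 10 triangles, and the number of such triangulations is the Catalan number C_{12−2} = C_10. So Q = C_10 = 16796.
A rooted plane tree with 9 edges has 10 nodes, and the count is C_9. So R = C_9 = 4862.
P + Q − R = 208012 + 16796 − 4862 = 219946.

219946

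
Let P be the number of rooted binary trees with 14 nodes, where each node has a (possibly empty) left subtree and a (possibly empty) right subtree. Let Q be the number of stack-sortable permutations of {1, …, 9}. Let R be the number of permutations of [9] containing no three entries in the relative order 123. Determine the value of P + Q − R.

2674440

Rooted binary trees with 14 nodes (each child slot possibly empty) number C_14. So P = C_14 = 2674440.
By Knuth's characterisation, the stack-sortable permutations of length 9 are the 231-avoiders, numbering C_9. So Q = C_9 = 4862.
Permutations of [n] avoiding any single length-3 pattern are counted by C_n; here n = 9. So R = C_9 = 4862.
P + Q − R = 2674440 + 4862 − 4862 = 2674440.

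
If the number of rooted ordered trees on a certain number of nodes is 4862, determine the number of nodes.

10

Rooted ordered trees on m nodes are counted by C_{m−1}. Since C_9 = 4862, the index is 9.
So the index is 9, and the number of nodes is 9 + 1 = 10.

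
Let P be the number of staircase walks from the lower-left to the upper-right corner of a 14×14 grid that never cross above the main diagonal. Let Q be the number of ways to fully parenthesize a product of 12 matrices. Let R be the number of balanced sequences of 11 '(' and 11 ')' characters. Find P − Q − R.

Monotone paths in an n×n grid that stay weakly below the diagonal are counted by C_n; here n = 14. So P = C_14 = 2674440.
Parenthesizations of m factors correspond to full binary trees with m leaves, counted by C_{m−1}; m = 12 gives C_11. So Q = C_11 = 58786.
With 11 pairs the number of balanced bracket strings is the Catalan number C_11. So R = C_11 = 58786.
P − Q − R = 2674440 − 58786 − 58786 = 2556868.

2556868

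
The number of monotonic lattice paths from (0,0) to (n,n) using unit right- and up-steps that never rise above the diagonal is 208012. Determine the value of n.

Such diagonal-avoiding paths in an n×n grid are counted by C_n. Since C_12 = 208012, the index is 12.

12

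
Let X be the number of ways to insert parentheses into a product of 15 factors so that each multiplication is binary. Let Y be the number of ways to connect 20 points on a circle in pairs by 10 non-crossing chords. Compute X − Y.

Bracketing 15 factors into binary products is counted by C_{15−1} = C_14. So X = C_14 = 2674440.
Non-crossing perfect matchings of 2n points on a circle are counted by C_n; with 20 points, n = 10. So Y = C_10 = 16796.
X − Y = 2674440 − 16796 = 2657644.

2657644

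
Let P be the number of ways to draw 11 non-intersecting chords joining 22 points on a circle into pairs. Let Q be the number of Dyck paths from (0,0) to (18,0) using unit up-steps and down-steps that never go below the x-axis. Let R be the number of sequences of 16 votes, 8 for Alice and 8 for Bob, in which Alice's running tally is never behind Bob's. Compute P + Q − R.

62218

Non-crossing perfect matchings of 2n points on a circle are counted by C_n; with 22 points, n = 11. So P = C_11 = 58786.
Paths of 9 up- and 9 down-steps that never dip below the axis are Dyck paths; their count is C_9. So Q = C_9 = 4862.
Reading a vote for the leader as '(' and for the other as ')' turns such a sequence into a balanced string of 8 pairs, so the count is C_8. So R = C_8 = 1430.
P + Q − R = 58786 + 4862 − 1430 = 62218.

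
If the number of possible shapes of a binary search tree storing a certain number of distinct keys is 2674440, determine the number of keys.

Binary search tree shapes on n keys are counted by C_n, and C_14 = 2674440.

14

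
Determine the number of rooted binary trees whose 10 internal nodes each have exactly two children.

16796

Full binary trees with n internal nodes are counted by C_n; here n = 10.
C_10 = C(20,10)/11 = 184756/11 = 16796.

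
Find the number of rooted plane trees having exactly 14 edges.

2674440

Rooted ordered trees with n edges are counted by C_n; here n = 14.
C_14 = C(28,14)/15 = 40116600/15 = 2674440.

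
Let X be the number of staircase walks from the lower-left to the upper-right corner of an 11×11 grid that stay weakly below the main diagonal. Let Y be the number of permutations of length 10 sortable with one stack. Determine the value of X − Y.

Monotone paths in an n×n grid that stay weakly below the diagonal are counted by C_n; here n = 11. So X = C_11 = 58786.
Stack-sortable permutations are exactly the 231-avoiding ones, counted by C_n; here n = 10. So Y = C_10 = 16796.
X − Y = 58786 − 16796 = 41990.

41990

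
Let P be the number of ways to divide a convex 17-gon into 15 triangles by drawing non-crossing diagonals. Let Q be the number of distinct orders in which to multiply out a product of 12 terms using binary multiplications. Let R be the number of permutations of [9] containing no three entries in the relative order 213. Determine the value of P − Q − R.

The number of triangulations of a 17-gon is the Catalan number C_15 (index = sides − 2). So P = C_15 = 9694845.
Ways to associate a product of 12 factors correspond to binary trees on 12 leaves, so the count is C_11. So Q = C_11 = 58786.
Permutations of [n] avoiding any single length-3 pattern are counted by C_n; here n = 9. So R = C_9 = 4862.
P − Q − R = 9694845 − 58786 − 4862 = 9631197.

9631197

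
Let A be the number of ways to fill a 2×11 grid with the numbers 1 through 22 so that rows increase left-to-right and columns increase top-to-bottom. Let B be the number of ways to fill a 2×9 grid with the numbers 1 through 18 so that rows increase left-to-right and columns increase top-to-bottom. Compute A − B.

By the hook-length formula (or a Dyck-path bijection), SYT of shape 2×11 number C_11. So A = C_11 = 58786.
Standard Young tableaux of shape 2×n are counted by C_n; here n = 9. So B = C_9 = 4862.
A − B = 58786 − 4862 = 53924.

53924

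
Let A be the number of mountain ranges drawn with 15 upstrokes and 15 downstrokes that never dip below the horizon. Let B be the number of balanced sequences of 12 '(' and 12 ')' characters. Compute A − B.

Paths of 15 up- and 15 down-steps that never dip below the axis are Dyck paths; their count is C_15. So A = C_15 = 9694845.
A balanced arrangement of 12 bracket pairs is a Dyck word of semilength 12, so the count is C_12. So B = C_12 = 208012.
A − B = 9694845 − 208012 = 9486833.

9486833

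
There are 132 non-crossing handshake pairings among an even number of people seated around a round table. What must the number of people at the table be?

12

Non-crossing handshake pairings of 2n people are counted by C_n, and C_6 = 132.
So n = 6, and there are 2n = 12 people.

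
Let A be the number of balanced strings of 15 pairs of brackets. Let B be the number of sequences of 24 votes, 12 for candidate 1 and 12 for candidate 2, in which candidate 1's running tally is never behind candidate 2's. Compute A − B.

9486833

With 15 pairs the number of balanced bracket strings is the Catalan number C_15. So A = C_15 = 9694845.
Ballot sequences with n votes each where one side never trails are Dyck words, counted by C_n; here n = 12. So B = C_12 = 208012.
A − B = 9694845 − 208012 = 9486833.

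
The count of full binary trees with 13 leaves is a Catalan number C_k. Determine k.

12

A full binary tree with L leaves has L−1 internal nodes and is counted by C_{L−1}; L = 13 gives C_12.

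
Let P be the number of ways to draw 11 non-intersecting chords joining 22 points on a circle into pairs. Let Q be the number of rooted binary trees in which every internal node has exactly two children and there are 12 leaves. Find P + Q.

Pairing 22 circle points by 11 non-crossing chords gives C_11 matchings. So P = C_11 = 58786.
Full binary trees with 12 leaves have 12−1 = 11 internal nodes, so there are C_11 of them. So Q = C_11 = 58786.
P + Q = 58786 + 58786 = 117572.

117572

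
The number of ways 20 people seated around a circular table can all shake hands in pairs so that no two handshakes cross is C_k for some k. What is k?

10

With 20 = 2·10 people, non-crossing handshake pairings are non-crossing perfect matchings on a circle, counted by C_10.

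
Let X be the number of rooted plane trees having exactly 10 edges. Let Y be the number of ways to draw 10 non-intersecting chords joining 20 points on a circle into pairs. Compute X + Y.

Rooted ordered trees with n edges are counted by C_n; here n = 10. So X = C_10 = 16796.
Non-crossing perfect matchings of 2n points on a circle are counted by C_n; with 20 points, n = 10. So Y = C_10 = 16796.
X + Y = 16796 + 16796 = 33592.

33592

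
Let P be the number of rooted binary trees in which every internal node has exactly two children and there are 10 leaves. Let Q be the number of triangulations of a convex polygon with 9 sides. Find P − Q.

Full binary trees with 10 leaves have 10−1 = 9 internal nodes, so there are C_9 of them. So P = C_9 = 4862.
The number of triangulations of a 9-gon is the Catalan number C_7 (index = sides − 2). So Q = C_7 = 429.
P − Q = 4862 − 429 = 4433.

4433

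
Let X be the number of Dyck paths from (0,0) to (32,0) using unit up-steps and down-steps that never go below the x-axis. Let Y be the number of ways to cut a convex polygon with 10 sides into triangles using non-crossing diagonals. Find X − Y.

35356240

Dyck paths of semilength n (length 2n) are counted by C_n; here n = 16. So X = C_16 = 35357670.
Triangulations of a convex m-gon are counted by C_{m−2}; with m = 10 this is C_8. So Y = C_8 = 1430.
X − Y = 35357670 − 1430 = 35356240.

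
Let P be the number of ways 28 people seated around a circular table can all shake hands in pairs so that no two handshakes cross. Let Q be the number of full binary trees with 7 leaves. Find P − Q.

2674308

With 28 = 2·14 people, non-crossing handshake pairings are non-crossing perfect matchings on a circle, counted by C_14. So P = C_14 = 2674440.
A full binary tree with L leaves has L−1 internal nodes and is counted by C_{L−1}; L = 7 gives C_6. So Q = C_6 = 132.
P − Q = 2674440 − 132 = 2674308.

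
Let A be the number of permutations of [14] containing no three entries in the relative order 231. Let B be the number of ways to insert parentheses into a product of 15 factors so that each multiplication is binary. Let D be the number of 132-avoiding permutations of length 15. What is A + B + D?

Permutations of [n] avoiding any single length-3 pattern are counted by C_n; here n = 14. So A = C_14 = 2674440.
Bracketing 15 factors into binary products is counted by C_{15−1} = C_14. So B = C_14 = 2674440.
For any fixed pattern of length 3, the pattern-avoiding permutations of [15] number C_15. So D = C_15 = 9694845.
A + B + D = 2674440 + 2674440 + 9694845 = 15043725.

15043725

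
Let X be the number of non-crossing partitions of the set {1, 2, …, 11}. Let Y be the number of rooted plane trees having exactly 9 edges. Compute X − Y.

The non-crossing partitions of [11] form a lattice of size C_11. So X = C_11 = 58786.
Rooted ordered trees with n edges are counted by C_n; here n = 9. So Y = C_9 = 4862.
X − Y = 58786 − 4862 = 53924.

53924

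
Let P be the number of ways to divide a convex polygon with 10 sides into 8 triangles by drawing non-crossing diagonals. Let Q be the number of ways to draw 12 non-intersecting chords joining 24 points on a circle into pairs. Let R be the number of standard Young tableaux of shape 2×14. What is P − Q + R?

Triangulations of a convex m-gon are counted by C_{m−2}; with m = 10 this is C_8. So P = C_8 = 1430.
Non-crossing perfect matchings of 2n points on a circle are counted by C_n; with 24 points, n = 12. So Q = C_12 = 208012.
By the hook-length formula (or a Dyck-path bijection), SYT of shape 2×14 number C_14. So R = C_14 = 2674440.
P − Q + R = 1430 − 208012 + 2674440 = 2467858.

2467858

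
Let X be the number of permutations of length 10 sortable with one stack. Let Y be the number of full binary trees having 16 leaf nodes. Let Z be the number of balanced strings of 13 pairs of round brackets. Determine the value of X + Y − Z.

8968741

Stack-sortable permutations are exactly the 231-avoiding ones, counted by C_n; here n = 10. So X = C_10 = 16796.
Full binary trees with 16 leaves have 16−1 = 15 internal nodes, so there are C_15 of them. So Y = C_15 = 9694845.
With 13 pairs the number of balanced bracket strings is the Catalan number C_13. So Z = C_13 = 742900.
X + Y − Z = 16796 + 9694845 − 742900 = 8968741.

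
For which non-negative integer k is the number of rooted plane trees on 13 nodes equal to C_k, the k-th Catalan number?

Rooted ordered (plane) trees on m nodes have m−1 edges and are counted by C_{m−1}; m = 13 gives C_12.

12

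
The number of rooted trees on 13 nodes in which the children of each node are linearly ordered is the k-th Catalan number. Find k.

12

A rooted plane tree on 13 nodes has 12 edges, and such trees are counted by C_12.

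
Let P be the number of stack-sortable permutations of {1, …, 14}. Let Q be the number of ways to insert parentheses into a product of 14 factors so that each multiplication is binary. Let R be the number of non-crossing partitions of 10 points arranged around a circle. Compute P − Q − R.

Stack-sortable permutations are exactly the 231-avoiding ones, counted by C_n; here n = 14. So P = C_14 = 2674440.
Ways to associate a product of 14 factors correspond to binary trees on 14 leaves, so the count is C_13. So Q = C_13 = 742900.
Non-crossing partitions of an n-element set are counted by C_n; here n = 10. So R = C_10 = 16796.
P − Q − R = 2674440 − 742900 − 16796 = 1914744.

1914744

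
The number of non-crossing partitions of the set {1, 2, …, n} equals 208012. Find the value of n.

12

Non-crossing partitions of [n] are counted by C_n, and C_12 = 208012.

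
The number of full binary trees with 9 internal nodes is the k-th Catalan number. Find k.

9

Full binary trees with n internal nodes are counted by C_n; here n = 9.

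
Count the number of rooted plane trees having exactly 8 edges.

Rooted ordered trees with n edges are counted by C_n; here n = 8.
C_8 = C(16,8)/9 = 12870/9 = 1430.

1430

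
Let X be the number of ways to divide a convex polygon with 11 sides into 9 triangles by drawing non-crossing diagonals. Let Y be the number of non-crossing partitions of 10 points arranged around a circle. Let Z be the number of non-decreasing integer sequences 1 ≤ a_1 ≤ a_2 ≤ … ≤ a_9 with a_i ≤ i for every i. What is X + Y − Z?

The number of triangulations of an 11-gon is the Catalan number C_9 (index = sides − 2). So X = C_9 = 4862.
Non-crossing partitions of an n-element set are counted by C_n; here n = 10. So Y = C_10 = 16796.
Such sub-staircase sequences of length n are counted by C_n; here n = 9. So Z = C_9 = 4862.
X + Y − Z = 4862 + 16796 − 4862 = 16796.

16796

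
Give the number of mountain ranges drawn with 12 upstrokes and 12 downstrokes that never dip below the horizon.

208012

Paths of 12 up- and 12 down-steps that never dip below the axis are Dyck paths; their count is C_12.
C_12 = C(24,12)/13 = 2704156/13 = 208012.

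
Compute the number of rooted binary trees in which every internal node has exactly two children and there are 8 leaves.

Full binary trees with 8 leaves have 8−1 = 7 internal nodes, so there are C_7 of them.
C_7 = 429.

429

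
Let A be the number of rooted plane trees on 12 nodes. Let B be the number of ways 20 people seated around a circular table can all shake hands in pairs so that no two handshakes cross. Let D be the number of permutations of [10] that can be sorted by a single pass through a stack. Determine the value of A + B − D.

Rooted ordered (plane) trees on m nodes have m−1 edges and are counted by C_{m−1}; m = 12 gives C_11. So A = C_11 = 58786.
With 20 = 2·10 people, non-crossing handshake pairings are non-crossing perfect matchings on a circle, counted by C_10. So B = C_10 = 16796.
Stack-sortable permutations are exactly the 231-avoiding ones, counted by C_n; here n = 10. So D = C_10 = 16796.
A + B − D = 58786 + 16796 − 16796 = 58786.

58786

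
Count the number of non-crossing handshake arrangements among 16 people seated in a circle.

1430

Non-crossing handshake pairings of 2n people are counted by C_n; 16 people gives n = 8.
C_8 = C(16,8)/9 = 12870/9 = 1430.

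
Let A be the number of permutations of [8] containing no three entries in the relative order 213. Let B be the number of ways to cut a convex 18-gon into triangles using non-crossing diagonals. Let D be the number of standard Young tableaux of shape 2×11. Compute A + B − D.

For any fixed pattern of length 3, the pattern-avoiding permutations of [8] number C_8. So A = C_8 = 1430.
Triangulations of a convex m-gon are counted by C_{m−2}; with m = 18 this is C_16. So B = C_16 = 35357670.
By the hook-length formula (or a Dyck-path bijection), SYT of shape 2×11 number C_11. So D = C_11 = 58786.
A + B − D = 1430 + 35357670 − 58786 = 35300314.

35300314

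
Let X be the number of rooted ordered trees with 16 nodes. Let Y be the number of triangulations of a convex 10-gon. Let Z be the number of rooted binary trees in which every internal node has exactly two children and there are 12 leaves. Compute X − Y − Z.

Rooted ordered (plane) trees on m nodes have m−1 edges and are counted by C_{m−1}; m = 16 gives C_15. So X = C_15 = 9694845.
Triangulations of a convex m-gon are counted by C_{m−2}; with m = 10 this is C_8. So Y = C_8 = 1430.
A full binary tree with L leaves has L−1 internal nodes and is counted by C_{L−1}; L = 12 gives C_11. So Z = C_11 = 58786.
X − Y − Z = 9694845 − 1430 − 58786 = 9634629.

9634629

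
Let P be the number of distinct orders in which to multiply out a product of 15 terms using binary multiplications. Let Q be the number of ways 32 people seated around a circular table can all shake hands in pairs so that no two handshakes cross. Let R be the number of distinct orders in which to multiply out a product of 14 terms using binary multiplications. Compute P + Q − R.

Ways to associate a product of 15 factors correspond to binary trees on 15 leaves, so the count is C_14. So P = C_14 = 2674440.
Non-crossing handshake pairings of 2n people are counted by C_n; 32 people gives n = 16. So Q = C_16 = 35357670.
Ways to associate a product of 14 factors correspond to binary trees on 14 leaves, so the count is C_13. So R = C_13 = 742900.
P + Q − R = 2674440 + 35357670 − 742900 = 37289210.

37289210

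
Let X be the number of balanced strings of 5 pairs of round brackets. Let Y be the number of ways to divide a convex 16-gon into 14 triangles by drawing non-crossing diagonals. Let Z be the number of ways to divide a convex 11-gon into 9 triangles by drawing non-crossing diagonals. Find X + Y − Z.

Balanced strings of n pairs of brackets are counted by C_n; here n = 5. So X = C_5 = 42.
The number of triangulations of a 16-gon is the Catalan number C_14 (index = sides − 2). So Y = C_14 = 2674440.
Triangulations of a convex m-gon are counted by C_{m−2}; with m = 11 this is C_9. So Z = C_9 = 4862.
X + Y − Z = 42 + 2674440 − 4862 = 2669620.

2669620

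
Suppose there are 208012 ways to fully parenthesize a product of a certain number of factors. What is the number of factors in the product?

13

Parenthesizations of m factors are counted by C_{m−1}. Since C_12 = 208012, the index is 12.
So the index is 12, and the number of factors is 12 + 1 = 13.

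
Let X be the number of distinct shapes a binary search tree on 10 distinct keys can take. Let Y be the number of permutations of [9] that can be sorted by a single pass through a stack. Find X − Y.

Binary trees (left/right distinguished) on n nodes are counted by C_n; here n = 10. So X = C_10 = 16796.
Stack-sortable permutations are exactly the 231-avoiding ones, counted by C_n; here n = 9. So Y = C_9 = 4862.
X − Y = 16796 − 4862 = 11934.

11934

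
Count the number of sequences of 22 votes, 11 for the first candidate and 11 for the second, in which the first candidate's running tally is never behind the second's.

58786

Reading a vote for the leader as '(' and for the other as ')' turns such a sequence into a balanced string of 11 pairs, so the count is C_11.
C_11 = C(22,11)/12 = 705432/12 = 58786.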